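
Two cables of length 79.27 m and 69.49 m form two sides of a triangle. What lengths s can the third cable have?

By the triangle inequality, s must be less than 79.27 + 69.49 = 148.76 and greater than |79.27 − 69.49| = 9.78.

9.78 < s < 148.76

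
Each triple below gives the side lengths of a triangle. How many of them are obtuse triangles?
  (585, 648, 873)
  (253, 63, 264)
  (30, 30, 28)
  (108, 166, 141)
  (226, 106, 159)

2

(585,648,873): 585²+648² = 762129 = 873² → right
(253,63,264): 63²+253² = 67978 < 69696 = 264² → obtuse
(30,30,28): 28²+30² = 1684 > 900 = 30² → acute
(108,166,141): 108²+141² = 31545 > 27556 = 166² → acute
(226,106,159): 106²+159² = 36517 < 51076 = 226² → obtuse
2 of the 5 are obtuse.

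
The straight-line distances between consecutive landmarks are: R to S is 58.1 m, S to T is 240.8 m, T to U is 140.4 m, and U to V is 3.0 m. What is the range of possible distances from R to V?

The maximum is all hops collinear in one direction: 58.1 + 240.8 + 140.4 + 3.0 = 442.3.
The longest hop is 240.8; the others sum to 201.5. Folding the others back against it leaves at least 240.8 − 201.5 = 39.3.

39.3 ≤ RV ≤ 442.3 m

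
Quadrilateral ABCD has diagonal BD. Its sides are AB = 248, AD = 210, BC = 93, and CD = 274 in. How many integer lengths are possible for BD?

From triangle ABD: 38 < BD < 458.
From triangle CBD: 181 < BD < 367.
Intersection: 181 < BD < 367, so integers 182 through 366: 185 values.

185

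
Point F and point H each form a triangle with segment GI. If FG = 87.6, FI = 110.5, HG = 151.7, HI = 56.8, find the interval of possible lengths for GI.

94.9 < GI < 198.1

From triangle FGI: |87.6 − 110.5| < GI < 87.6 + 110.5, i.e. 22.9 < GI < 198.1.
From triangle HGI: 94.9 < GI < 208.5.
Both must hold, so GI lies in the intersection.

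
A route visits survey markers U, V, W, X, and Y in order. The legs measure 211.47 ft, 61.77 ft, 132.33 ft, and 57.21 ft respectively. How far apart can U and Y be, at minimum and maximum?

The maximum is all hops collinear in one direction: 211.47 + 61.77 + 132.33 + 57.21 = 462.78.
The longest hop is 211.47; the others sum to 251.31. Since 211.47 ≤ 251.31, the path can fold back on itself completely, so the minimum distance is 0.

0 ≤ UY ≤ 462.78 ft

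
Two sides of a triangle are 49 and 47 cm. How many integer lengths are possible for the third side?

The third side lies in the open interval (2, 96).
Integers from 3 to 95 inclusive: 95 − 3 + 1 = 93.

93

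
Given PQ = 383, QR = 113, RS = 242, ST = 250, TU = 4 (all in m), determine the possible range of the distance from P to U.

The maximum is all hops collinear in one direction: 383 + 113 + 242 + 250 + 4 = 992.
The longest hop is 383; the others sum to 609. Since 383 ≤ 609, the path can fold back on itself completely, so the minimum distance is 0.

0 ≤ PU ≤ 992 m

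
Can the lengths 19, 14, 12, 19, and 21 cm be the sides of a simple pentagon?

A pentagon exists iff every side is shorter than the sum of the others — equivalently, the longest side is less than the sum of the rest.
Longest side 21 < 64 (sum of the remaining 4), so yes.

Yes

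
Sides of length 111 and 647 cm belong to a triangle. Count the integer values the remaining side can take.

The third side lies in the open interval (536, 758).
Integers from 537 to 757 inclusive: 757 − 537 + 1 = 221.

221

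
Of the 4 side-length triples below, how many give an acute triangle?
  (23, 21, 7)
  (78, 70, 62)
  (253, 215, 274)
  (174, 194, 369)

2

(23,21,7): 7²+21² = 490 < 529 = 23² → obtuse
(78,70,62): 62²+70² = 8744 > 6084 = 78² → acute
(253,215,274): 215²+253² = 110234 > 75076 = 274² → acute
(174,194,369): 174+194 ≤ 369, not a triangle
2 of the 4 are acute.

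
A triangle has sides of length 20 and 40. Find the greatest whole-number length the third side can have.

59

The third side must be strictly less than 20 + 40 = 60.
The largest integer below 60 is 59.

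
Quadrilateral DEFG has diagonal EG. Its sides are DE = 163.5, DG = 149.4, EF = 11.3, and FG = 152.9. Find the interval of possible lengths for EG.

From triangle DEG: |163.5 − 149.4| < EG < 163.5 + 149.4, i.e. 14.1 < EG < 312.9.
From triangle FEG: 141.6 < EG < 164.2.
Both must hold, so EG lies in the intersection.

141.6 < EG < 164.2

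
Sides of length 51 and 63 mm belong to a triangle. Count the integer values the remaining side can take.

The third side lies in the open interval (12, 114).
Integers from 13 to 113 inclusive: 113 − 13 + 1 = 101.

101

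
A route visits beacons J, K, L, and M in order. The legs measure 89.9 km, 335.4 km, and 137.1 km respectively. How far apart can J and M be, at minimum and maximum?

108.4 ≤ JM ≤ 562.4 km

The maximum is all hops collinear in one direction: 89.9 + 335.4 + 137.1 = 562.4.
The longest hop is 335.4; the others sum to 227.0. Folding the others back against it leaves at least 335.4 − 227.0 = 108.4.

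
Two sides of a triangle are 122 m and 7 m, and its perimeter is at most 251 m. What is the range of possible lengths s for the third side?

Triangle inequality alone gives 115 < s < 129.
The perimeter condition gives s ≤ 251 − 122 − 7 = 122.
Intersecting the two: 115 < s ≤ 122.

115 < s ≤ 122 m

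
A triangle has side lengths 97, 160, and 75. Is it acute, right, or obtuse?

obtuse

Compare the square of the longest side to the sum of squares of the other two: 75² + 97² = 15034 < 25600 = 160².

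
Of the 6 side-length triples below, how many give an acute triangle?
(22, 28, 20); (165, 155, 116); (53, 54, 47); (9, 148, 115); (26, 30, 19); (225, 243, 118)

(22,28,20): 20²+22² = 884 > 784 = 28² → acute
(165,155,116): 116²+155² = 37481 > 27225 = 165² → acute
(53,54,47): 47²+53² = 5018 > 2916 = 54² → acute
(9,148,115): 9+115 ≤ 148, not a triangle
(26,30,19): 19²+26² = 1037 > 900 = 30² → acute
(225,243,118): 118²+225² = 64549 > 59049 = 243² → acute
5 of the 6 are acute.

5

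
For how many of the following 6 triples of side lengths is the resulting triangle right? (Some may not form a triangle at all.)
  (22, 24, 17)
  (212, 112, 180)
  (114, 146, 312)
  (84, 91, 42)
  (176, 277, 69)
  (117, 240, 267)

(22,24,17): 17²+22² = 773 > 576 = 24² → acute
(212,112,180): 112²+180² = 44944 = 212² → right
(114,146,312): 114+146 ≤ 312, not a triangle
(84,91,42): 42²+84² = 8820 > 8281 = 91² → acute
(176,277,69): 69+176 ≤ 277, not a triangle
(117,240,267): 117²+240² = 71289 = 267² → right
2 of the 6 are right.

2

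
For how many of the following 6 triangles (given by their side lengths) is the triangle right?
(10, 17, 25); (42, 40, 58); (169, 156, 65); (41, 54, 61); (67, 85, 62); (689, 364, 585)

3

(10,17,25): 10²+17² = 389 < 625 = 25² → obtuse
(42,40,58): 40²+42² = 3364 = 58² → right
(169,156,65): 65²+156² = 28561 = 169² → right
(41,54,61): 41²+54² = 4597 > 3721 = 61² → acute
(67,85,62): 62²+67² = 8333 > 7225 = 85² → acute
(689,364,585): 364²+585² = 474721 = 689² → right
3 of the 6 are right.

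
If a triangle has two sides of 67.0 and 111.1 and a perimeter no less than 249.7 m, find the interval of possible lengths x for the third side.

Triangle inequality alone gives 44.1 < x < 178.1.
The perimeter condition gives x ≥ 249.7 − 67.0 − 111.1 = 71.6.
Intersecting the two: 71.6 ≤ x < 178.1.

71.6 ≤ x < 178.1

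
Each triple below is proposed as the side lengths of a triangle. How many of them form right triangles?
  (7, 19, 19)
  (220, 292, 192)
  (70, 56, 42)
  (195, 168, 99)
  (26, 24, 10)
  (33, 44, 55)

5

(7,19,19): 7²+19² = 410 > 361 = 19² → acute
(220,292,192): 192²+220² = 85264 = 292² → right
(70,56,42): 42²+56² = 4900 = 70² → right
(195,168,99): 99²+168² = 38025 = 195² → right
(26,24,10): 10²+24² = 676 = 26² → right
(33,44,55): 33²+44² = 3025 = 55² → right
5 of the 6 are right.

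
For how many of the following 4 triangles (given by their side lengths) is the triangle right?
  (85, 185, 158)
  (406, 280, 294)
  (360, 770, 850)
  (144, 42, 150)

3

(85,185,158): 85²+158² = 32189 < 34225 = 185² → obtuse
(406,280,294): 280²+294² = 164836 = 406² → right
(360,770,850): 360²+770² = 722500 = 850² → right
(144,42,150): 42²+144² = 22500 = 150² → right
3 of the 4 are right.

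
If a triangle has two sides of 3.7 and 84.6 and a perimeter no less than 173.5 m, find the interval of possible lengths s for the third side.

Triangle inequality alone gives 80.9 < s < 88.3.
The perimeter condition gives s ≥ 173.5 − 3.7 − 84.6 = 85.2.
Intersecting the two: 85.2 ≤ s < 88.3.

85.2 ≤ s < 88.3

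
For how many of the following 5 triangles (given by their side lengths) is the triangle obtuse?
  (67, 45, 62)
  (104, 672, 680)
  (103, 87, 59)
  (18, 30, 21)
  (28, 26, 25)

1

(67,45,62): 45²+62² = 5869 > 4489 = 67² → acute
(104,672,680): 104²+672² = 462400 = 680² → right
(103,87,59): 59²+87² = 11050 > 10609 = 103² → acute
(18,30,21): 18²+21² = 765 < 900 = 30² → obtuse
(28,26,25): 25²+26² = 1301 > 784 = 28² → acute
1 of the 5 is obtuse.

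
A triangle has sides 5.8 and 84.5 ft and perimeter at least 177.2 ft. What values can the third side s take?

Triangle inequality alone gives 78.7 < s < 90.3.
The perimeter condition gives s ≥ 177.2 − 5.8 − 84.5 = 86.9.
Intersecting the two: 86.9 ≤ s < 90.3.

86.9 ≤ s < 90.3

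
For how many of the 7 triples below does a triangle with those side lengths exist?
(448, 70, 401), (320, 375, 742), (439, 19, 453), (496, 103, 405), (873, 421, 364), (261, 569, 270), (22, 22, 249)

(70,401,448): 70+401 > 448 → valid
(320,375,742): 320+375 ≤ 742 → not valid
(19,439,453): 19+439 > 453 → valid
(103,405,496): 103+405 > 496 → valid
(364,421,873): 364+421 ≤ 873 → not valid
(261,270,569): 261+270 ≤ 569 → not valid
(22,22,249): 22+22 ≤ 249 → not valid
3 of the 7 triples form a triangle.

3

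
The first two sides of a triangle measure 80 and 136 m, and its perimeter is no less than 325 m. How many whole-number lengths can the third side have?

Triangle inequality: 56 < x < 216. Perimeter ≥ 325 gives x ≥ 325 − 80 − 136 = 109.
So 109 ≤ x < 216; integers 109 through 215: 107 values.

107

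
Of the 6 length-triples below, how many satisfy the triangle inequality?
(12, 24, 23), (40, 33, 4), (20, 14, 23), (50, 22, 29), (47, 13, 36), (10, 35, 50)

4

(12,23,24): 12+23 > 24 → valid
(4,33,40): 4+33 ≤ 40 → not valid
(14,20,23): 14+20 > 23 → valid
(22,29,50): 22+29 > 50 → valid
(13,36,47): 13+36 > 47 → valid
(10,35,50): 10+35 ≤ 50 → not valid
4 of the 6 triples form a triangle.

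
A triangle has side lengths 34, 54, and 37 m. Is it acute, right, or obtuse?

obtuse

Compare the square of the longest side to the sum of squares of the other two: 34² + 37² = 2525 < 2916 = 54².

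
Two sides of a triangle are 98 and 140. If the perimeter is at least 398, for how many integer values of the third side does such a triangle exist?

78

Triangle inequality: 42 < x < 238. Perimeter ≥ 398 gives x ≥ 398 − 98 − 140 = 160.
So 160 ≤ x < 238; integers 160 through 237: 78 values.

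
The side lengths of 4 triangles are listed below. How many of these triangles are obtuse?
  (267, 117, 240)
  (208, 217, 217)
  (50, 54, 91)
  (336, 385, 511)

1

(267,117,240): 117²+240² = 71289 = 267² → right
(208,217,217): 208²+217² = 90353 > 47089 = 217² → acute
(50,54,91): 50²+54² = 5416 < 8281 = 91² → obtuse
(336,385,511): 336²+385² = 261121 = 511² → right
1 of the 4 is obtuse.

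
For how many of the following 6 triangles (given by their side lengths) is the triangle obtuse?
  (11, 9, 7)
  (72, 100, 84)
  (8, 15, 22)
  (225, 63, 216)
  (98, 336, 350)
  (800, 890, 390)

(11,9,7): 7²+9² = 130 > 121 = 11² → acute
(72,100,84): 72²+84² = 12240 > 10000 = 100² → acute
(8,15,22): 8²+15² = 289 < 484 = 22² → obtuse
(225,63,216): 63²+216² = 50625 = 225² → right
(98,336,350): 98²+336² = 122500 = 350² → right
(800,890,390): 390²+800² = 792100 = 890² → right
1 of the 6 is obtuse.

1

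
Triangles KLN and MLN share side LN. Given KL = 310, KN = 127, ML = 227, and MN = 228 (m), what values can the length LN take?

From triangle KLN: |310 − 127| < LN < 310 + 127, i.e. 183 < LN < 437.
From triangle MLN: 1 < LN < 455.
Both must hold, so LN lies in the intersection.

183 < LN < 437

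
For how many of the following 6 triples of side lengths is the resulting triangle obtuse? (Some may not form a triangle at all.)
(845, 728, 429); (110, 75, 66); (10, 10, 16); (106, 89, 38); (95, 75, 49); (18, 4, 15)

(845,728,429): 429²+728² = 714025 = 845² → right
(110,75,66): 66²+75² = 9981 < 12100 = 110² → obtuse
(10,10,16): 10²+10² = 200 < 256 = 16² → obtuse
(106,89,38): 38²+89² = 9365 < 11236 = 106² → obtuse
(95,75,49): 49²+75² = 8026 < 9025 = 95² → obtuse
(18,4,15): 4²+15² = 241 < 324 = 18² → obtuse
5 of the 6 are obtuse.

5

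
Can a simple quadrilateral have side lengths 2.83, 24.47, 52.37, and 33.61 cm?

A quadrilateral exists iff every side is shorter than the sum of the others — equivalently, the longest side is less than the sum of the rest.
Longest side 52.37 < 60.91 (sum of the remaining 3), so yes.

Yes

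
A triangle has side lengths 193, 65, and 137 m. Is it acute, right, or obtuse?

obtuse

Compare the square of the longest side to the sum of squares of the other two: 65² + 137² = 22994 < 37249 = 193².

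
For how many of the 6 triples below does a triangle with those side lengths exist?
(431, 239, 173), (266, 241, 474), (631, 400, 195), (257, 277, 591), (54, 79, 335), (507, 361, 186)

(173,239,431): 173+239 ≤ 431 → not valid
(241,266,474): 241+266 > 474 → valid
(195,400,631): 195+400 ≤ 631 → not valid
(257,277,591): 257+277 ≤ 591 → not valid
(54,79,335): 54+79 ≤ 335 → not valid
(186,361,507): 186+361 > 507 → valid
2 of the 6 triples form a triangle.

2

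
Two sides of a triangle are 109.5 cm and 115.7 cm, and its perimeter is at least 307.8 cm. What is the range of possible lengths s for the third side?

Triangle inequality alone gives 6.2 < s < 225.2.
The perimeter condition gives s ≥ 307.8 − 109.5 − 115.7 = 82.6.
Intersecting the two: 82.6 ≤ s < 225.2.

82.6 ≤ s < 225.2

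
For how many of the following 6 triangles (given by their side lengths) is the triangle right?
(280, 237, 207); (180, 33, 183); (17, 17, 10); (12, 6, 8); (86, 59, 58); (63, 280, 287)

(280,237,207): 207²+237² = 99018 > 78400 = 280² → acute
(180,33,183): 33²+180² = 33489 = 183² → right
(17,17,10): 10²+17² = 389 > 289 = 17² → acute
(12,6,8): 6²+8² = 100 < 144 = 12² → obtuse
(86,59,58): 58²+59² = 6845 < 7396 = 86² → obtuse
(63,280,287): 63²+280² = 82369 = 287² → right
2 of the 6 are right.

2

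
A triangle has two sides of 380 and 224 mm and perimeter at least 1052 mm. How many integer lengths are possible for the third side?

Triangle inequality: 156 < x < 604. Perimeter ≥ 1052 gives x ≥ 1052 − 380 − 224 = 448.
So 448 ≤ x < 604; integers 448 through 603: 156 values.

156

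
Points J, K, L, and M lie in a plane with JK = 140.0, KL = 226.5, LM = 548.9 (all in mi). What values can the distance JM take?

The maximum is all hops collinear in one direction: 140.0 + 226.5 + 548.9 = 915.4.
The longest hop is 548.9; the others sum to 366.5. Folding the others back against it leaves at least 548.9 − 366.5 = 182.4.

182.4 ≤ JM ≤ 915.4 mi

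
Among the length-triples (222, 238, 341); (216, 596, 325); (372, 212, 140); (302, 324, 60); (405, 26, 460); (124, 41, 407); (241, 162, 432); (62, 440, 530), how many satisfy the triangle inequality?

(222,238,341): 222+238 > 341 → valid
(216,325,596): 216+325 ≤ 596 → not valid
(140,212,372): 140+212 ≤ 372 → not valid
(60,302,324): 60+302 > 324 → valid
(26,405,460): 26+405 ≤ 460 → not valid
(41,124,407): 41+124 ≤ 407 → not valid
(162,241,432): 162+241 ≤ 432 → not valid
(62,440,530): 62+440 ≤ 530 → not valid
2 of the 8 triples form a triangle.

2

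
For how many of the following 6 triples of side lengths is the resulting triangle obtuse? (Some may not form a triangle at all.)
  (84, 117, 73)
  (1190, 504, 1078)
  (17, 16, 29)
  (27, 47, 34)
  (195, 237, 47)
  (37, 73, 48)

(84,117,73): 73²+84² = 12385 < 13689 = 117² → obtuse
(1190,504,1078): 504²+1078² = 1416100 = 1190² → right
(17,16,29): 16²+17² = 545 < 841 = 29² → obtuse
(27,47,34): 27²+34² = 1885 < 2209 = 47² → obtuse
(195,237,47): 47²+195² = 40234 < 56169 = 237² → obtuse
(37,73,48): 37²+48² = 3673 < 5329 = 73² → obtuse
5 of the 6 are obtuse.

5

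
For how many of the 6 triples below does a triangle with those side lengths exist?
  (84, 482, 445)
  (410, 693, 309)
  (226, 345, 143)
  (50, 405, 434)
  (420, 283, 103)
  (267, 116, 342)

5

(84,445,482): 84+445 > 482 → valid
(309,410,693): 309+410 > 693 → valid
(143,226,345): 143+226 > 345 → valid
(50,405,434): 50+405 > 434 → valid
(103,283,420): 103+283 ≤ 420 → not valid
(116,267,342): 116+267 > 342 → valid
5 of the 6 triples form a triangle.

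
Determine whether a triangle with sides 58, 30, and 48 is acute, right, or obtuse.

Compare the square of the longest side to the sum of squares of the other two: 30² + 48² = 3204 < 3364 = 58².

obtuse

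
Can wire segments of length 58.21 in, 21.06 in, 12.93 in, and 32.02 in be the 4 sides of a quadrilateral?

A quadrilateral exists iff every side is shorter than the sum of the others — equivalently, the longest side is less than the sum of the rest.
Longest side 58.21 < 66.01 (sum of the remaining 3), so yes.

Yes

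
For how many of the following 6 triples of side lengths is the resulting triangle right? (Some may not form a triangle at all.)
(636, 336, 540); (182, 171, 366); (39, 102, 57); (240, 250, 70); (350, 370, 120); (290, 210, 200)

(636,336,540): 336²+540² = 404496 = 636² → right
(182,171,366): 171+182 ≤ 366, not a triangle
(39,102,57): 39+57 ≤ 102, not a triangle
(240,250,70): 70²+240² = 62500 = 250² → right
(350,370,120): 120²+350² = 136900 = 370² → right
(290,210,200): 200²+210² = 84100 = 290² → right
4 of the 6 are right.

4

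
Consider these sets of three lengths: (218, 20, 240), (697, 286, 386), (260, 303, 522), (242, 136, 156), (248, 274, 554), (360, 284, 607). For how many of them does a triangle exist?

3

(20,218,240): 20+218 ≤ 240 → not valid
(286,386,697): 286+386 ≤ 697 → not valid
(260,303,522): 260+303 > 522 → valid
(136,156,242): 136+156 > 242 → valid
(248,274,554): 248+274 ≤ 554 → not valid
(284,360,607): 284+360 > 607 → valid
3 of the 6 triples form a triangle.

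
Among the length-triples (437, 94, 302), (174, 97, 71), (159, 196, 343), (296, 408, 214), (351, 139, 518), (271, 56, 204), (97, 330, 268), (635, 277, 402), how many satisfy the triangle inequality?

4

(94,302,437): 94+302 ≤ 437 → not valid
(71,97,174): 71+97 ≤ 174 → not valid
(159,196,343): 159+196 > 343 → valid
(214,296,408): 214+296 > 408 → valid
(139,351,518): 139+351 ≤ 518 → not valid
(56,204,271): 56+204 ≤ 271 → not valid
(97,268,330): 97+268 > 330 → valid
(277,402,635): 277+402 > 635 → valid
4 of the 8 triples form a triangle.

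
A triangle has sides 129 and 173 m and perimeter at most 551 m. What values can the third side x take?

Triangle inequality alone gives 44 < x < 302.
The perimeter condition gives x ≤ 551 − 129 − 173 = 249.
Intersecting the two: 44 < x ≤ 249.

44 < x ≤ 249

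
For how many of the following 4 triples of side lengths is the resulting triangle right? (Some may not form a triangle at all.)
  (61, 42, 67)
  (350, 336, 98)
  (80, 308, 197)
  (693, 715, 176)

(61,42,67): 42²+61² = 5485 > 4489 = 67² → acute
(350,336,98): 98²+336² = 122500 = 350² → right
(80,308,197): 80+197 ≤ 308, not a triangle
(693,715,176): 176²+693² = 511225 = 715² → right
2 of the 4 are right.

2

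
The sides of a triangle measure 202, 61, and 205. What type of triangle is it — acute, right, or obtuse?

acute

Compare the square of the longest side to the sum of squares of the other two: 61² + 202² = 44525 > 42025 = 205².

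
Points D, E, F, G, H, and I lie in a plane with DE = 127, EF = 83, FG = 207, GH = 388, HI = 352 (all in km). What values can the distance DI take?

0 ≤ DI ≤ 1157 km

The maximum is all hops collinear in one direction: 127 + 83 + 207 + 388 + 352 = 1157.
The longest hop is 388; the others sum to 769. Since 388 ≤ 769, the path can fold back on itself completely, so the minimum distance is 0.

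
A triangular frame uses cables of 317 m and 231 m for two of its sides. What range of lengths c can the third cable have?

86 < c < 548

By the triangle inequality, c must be less than 317 + 231 = 548 and greater than |317 − 231| = 86.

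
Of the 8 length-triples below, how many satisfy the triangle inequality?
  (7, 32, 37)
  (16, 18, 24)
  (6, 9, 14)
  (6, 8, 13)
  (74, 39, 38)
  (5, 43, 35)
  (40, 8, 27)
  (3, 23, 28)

5

(7,32,37): 7+32 > 37 → valid
(16,18,24): 16+18 > 24 → valid
(6,9,14): 6+9 > 14 → valid
(6,8,13): 6+8 > 13 → valid
(38,39,74): 38+39 > 74 → valid
(5,35,43): 5+35 ≤ 43 → not valid
(8,27,40): 8+27 ≤ 40 → not valid
(3,23,28): 3+23 ≤ 28 → not valid
5 of the 8 triples form a triangle.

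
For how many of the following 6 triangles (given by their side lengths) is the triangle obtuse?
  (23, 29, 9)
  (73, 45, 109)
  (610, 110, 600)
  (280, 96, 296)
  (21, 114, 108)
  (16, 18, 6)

4

(23,29,9): 9²+23² = 610 < 841 = 29² → obtuse
(73,45,109): 45²+73² = 7354 < 11881 = 109² → obtuse
(610,110,600): 110²+600² = 372100 = 610² → right
(280,96,296): 96²+280² = 87616 = 296² → right
(21,114,108): 21²+108² = 12105 < 12996 = 114² → obtuse
(16,18,6): 6²+16² = 292 < 324 = 18² → obtuse
4 of the 6 are obtuse.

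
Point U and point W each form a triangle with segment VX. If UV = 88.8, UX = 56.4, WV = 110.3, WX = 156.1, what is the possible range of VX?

45.8 < VX < 145.2

From triangle UVX: |88.8 − 56.4| < VX < 88.8 + 56.4, i.e. 32.4 < VX < 145.2.
From triangle WVX: 45.8 < VX < 266.4.
Both must hold, so VX lies in the intersection.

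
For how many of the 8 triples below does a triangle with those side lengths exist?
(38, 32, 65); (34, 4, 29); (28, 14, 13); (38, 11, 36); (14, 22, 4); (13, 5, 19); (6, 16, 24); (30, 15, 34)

(32,38,65): 32+38 > 65 → valid
(4,29,34): 4+29 ≤ 34 → not valid
(13,14,28): 13+14 ≤ 28 → not valid
(11,36,38): 11+36 > 38 → valid
(4,14,22): 4+14 ≤ 22 → not valid
(5,13,19): 5+13 ≤ 19 → not valid
(6,16,24): 6+16 ≤ 24 → not valid
(15,30,34): 15+30 > 34 → valid
3 of the 8 triples form a triangle.

3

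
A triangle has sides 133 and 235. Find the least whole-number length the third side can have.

The third side must be strictly greater than |133 − 235| = 102.
The smallest integer above 102 is 103.

103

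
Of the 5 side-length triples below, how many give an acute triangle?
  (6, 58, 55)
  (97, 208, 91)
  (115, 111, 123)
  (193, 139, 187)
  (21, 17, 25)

(6,58,55): 6²+55² = 3061 < 3364 = 58² → obtuse
(97,208,91): 91+97 ≤ 208, not a triangle
(115,111,123): 111²+115² = 25546 > 15129 = 123² → acute
(193,139,187): 139²+187² = 54290 > 37249 = 193² → acute
(21,17,25): 17²+21² = 730 > 625 = 25² → acute
3 of the 5 are acute.

3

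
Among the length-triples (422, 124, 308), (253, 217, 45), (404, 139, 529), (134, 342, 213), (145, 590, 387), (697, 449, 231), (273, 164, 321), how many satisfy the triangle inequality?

(124,308,422): 124+308 > 422 → valid
(45,217,253): 45+217 > 253 → valid
(139,404,529): 139+404 > 529 → valid
(134,213,342): 134+213 > 342 → valid
(145,387,590): 145+387 ≤ 590 → not valid
(231,449,697): 231+449 ≤ 697 → not valid
(164,273,321): 164+273 > 321 → valid
5 of the 7 triples form a triangle.

5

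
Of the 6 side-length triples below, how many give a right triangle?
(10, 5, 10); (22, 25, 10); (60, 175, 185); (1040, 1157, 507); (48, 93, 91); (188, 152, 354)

(10,5,10): 5²+10² = 125 > 100 = 10² → acute
(22,25,10): 10²+22² = 584 < 625 = 25² → obtuse
(60,175,185): 60²+175² = 34225 = 185² → right
(1040,1157,507): 507²+1040² = 1338649 = 1157² → right
(48,93,91): 48²+91² = 10585 > 8649 = 93² → acute
(188,152,354): 152+188 ≤ 354, not a triangle
2 of the 6 are right.

2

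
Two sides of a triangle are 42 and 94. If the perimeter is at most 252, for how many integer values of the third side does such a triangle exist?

Triangle inequality: 52 < x < 136. Perimeter ≤ 252 gives x ≤ 252 − 42 − 94 = 116.
So 52 < x ≤ 116; integers 53 through 116: 64 values.

64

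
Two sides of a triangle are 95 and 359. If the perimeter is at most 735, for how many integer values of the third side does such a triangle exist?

Triangle inequality: 264 < x < 454. Perimeter ≤ 735 gives x ≤ 735 − 95 − 359 = 281.
So 264 < x ≤ 281; integers 265 through 281: 17 values.

17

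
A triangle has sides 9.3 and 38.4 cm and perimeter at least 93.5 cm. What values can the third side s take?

Triangle inequality alone gives 29.1 < s < 47.7.
The perimeter condition gives s ≥ 93.5 − 9.3 − 38.4 = 45.8.
Intersecting the two: 45.8 ≤ s < 47.7.

45.8 ≤ s < 47.7 cm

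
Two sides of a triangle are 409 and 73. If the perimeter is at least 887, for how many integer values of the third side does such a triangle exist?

Triangle inequality: 336 < x < 482. Perimeter ≥ 887 gives x ≥ 887 − 409 − 73 = 405.
So 405 ≤ x < 482; integers 405 through 481: 77 values.

77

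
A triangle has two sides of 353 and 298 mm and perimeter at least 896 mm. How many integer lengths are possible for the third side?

406

Triangle inequality: 55 < x < 651. Perimeter ≥ 896 gives x ≥ 896 − 353 − 298 = 245.
So 245 ≤ x < 651; integers 245 through 650: 406 values.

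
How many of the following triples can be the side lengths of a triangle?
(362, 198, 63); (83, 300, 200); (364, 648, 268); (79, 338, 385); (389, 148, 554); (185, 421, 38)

(63,198,362): 63+198 ≤ 362 → not valid
(83,200,300): 83+200 ≤ 300 → not valid
(268,364,648): 268+364 ≤ 648 → not valid
(79,338,385): 79+338 > 385 → valid
(148,389,554): 148+389 ≤ 554 → not valid
(38,185,421): 38+185 ≤ 421 → not valid
1 of the 6 triples forms a triangle.

1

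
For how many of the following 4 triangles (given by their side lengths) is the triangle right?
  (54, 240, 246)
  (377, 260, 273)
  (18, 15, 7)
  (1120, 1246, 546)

(54,240,246): 54²+240² = 60516 = 246² → right
(377,260,273): 260²+273² = 142129 = 377² → right
(18,15,7): 7²+15² = 274 < 324 = 18² → obtuse
(1120,1246,546): 546²+1120² = 1552516 = 1246² → right
3 of the 4 are right.

3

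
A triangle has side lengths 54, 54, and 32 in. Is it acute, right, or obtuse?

Compare the square of the longest side to the sum of squares of the other two: 32² + 54² = 3940 > 2916 = 54².

acute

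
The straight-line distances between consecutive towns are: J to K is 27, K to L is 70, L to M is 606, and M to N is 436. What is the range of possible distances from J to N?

73 ≤ JN ≤ 1139

The maximum is all hops collinear in one direction: 27 + 70 + 606 + 436 = 1139.
The longest hop is 606; the others sum to 533. Folding the others back against it leaves at least 606 − 533 = 73.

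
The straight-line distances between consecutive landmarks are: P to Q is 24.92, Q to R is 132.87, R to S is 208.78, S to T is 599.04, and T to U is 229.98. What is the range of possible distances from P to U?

The maximum is all hops collinear in one direction: 24.92 + 132.87 + 208.78 + 599.04 + 229.98 = 1195.59.
The longest hop is 599.04; the others sum to 596.55. Folding the others back against it leaves at least 599.04 − 596.55 = 2.49.

2.49 ≤ PU ≤ 1195.59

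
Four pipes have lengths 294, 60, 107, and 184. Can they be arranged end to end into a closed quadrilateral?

Yes

A quadrilateral exists iff every side is shorter than the sum of the others — equivalently, the longest side is less than the sum of the rest.
Longest side 294 < 351 (sum of the remaining 3), so yes.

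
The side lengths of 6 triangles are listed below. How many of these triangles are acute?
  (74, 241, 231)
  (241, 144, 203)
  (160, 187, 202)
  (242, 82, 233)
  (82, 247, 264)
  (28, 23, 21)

5

(74,241,231): 74²+231² = 58837 > 58081 = 241² → acute
(241,144,203): 144²+203² = 61945 > 58081 = 241² → acute
(160,187,202): 160²+187² = 60569 > 40804 = 202² → acute
(242,82,233): 82²+233² = 61013 > 58564 = 242² → acute
(82,247,264): 82²+247² = 67733 < 69696 = 264² → obtuse
(28,23,21): 21²+23² = 970 > 784 = 28² → acute
5 of the 6 are acute.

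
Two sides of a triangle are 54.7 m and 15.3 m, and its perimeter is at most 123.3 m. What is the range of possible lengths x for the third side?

Triangle inequality alone gives 39.4 < x < 70.0.
The perimeter condition gives x ≤ 123.3 − 54.7 − 15.3 = 53.3.
Intersecting the two: 39.4 < x ≤ 53.3.

39.4 < x ≤ 53.3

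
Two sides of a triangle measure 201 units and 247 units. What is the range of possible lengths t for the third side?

By the triangle inequality, t must be less than 201 + 247 = 448 and greater than |201 − 247| = 46.

46 < t < 448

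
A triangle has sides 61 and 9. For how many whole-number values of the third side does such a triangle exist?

The third side lies in the open interval (52, 70).
Integers from 53 to 69 inclusive: 69 − 53 + 1 = 17.

17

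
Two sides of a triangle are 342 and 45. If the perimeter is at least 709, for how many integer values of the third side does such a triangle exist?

65

Triangle inequality: 297 < x < 387. Perimeter ≥ 709 gives x ≥ 709 − 342 − 45 = 322.
So 322 ≤ x < 387; integers 322 through 386: 65 values.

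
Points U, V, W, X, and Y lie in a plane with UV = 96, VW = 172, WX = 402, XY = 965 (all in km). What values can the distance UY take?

295 ≤ UY ≤ 1635 km

The maximum is all hops collinear in one direction: 96 + 172 + 402 + 965 = 1635.
The longest hop is 965; the others sum to 670. Folding the others back against it leaves at least 965 − 670 = 295.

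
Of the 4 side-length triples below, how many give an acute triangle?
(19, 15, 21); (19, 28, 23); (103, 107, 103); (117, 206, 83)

(19,15,21): 15²+19² = 586 > 441 = 21² → acute
(19,28,23): 19²+23² = 890 > 784 = 28² → acute
(103,107,103): 103²+103² = 21218 > 11449 = 107² → acute
(117,206,83): 83+117 ≤ 206, not a triangle
3 of the 4 are acute.

3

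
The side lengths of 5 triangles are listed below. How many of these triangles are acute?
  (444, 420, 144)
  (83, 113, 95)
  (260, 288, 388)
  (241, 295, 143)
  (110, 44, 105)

2

(444,420,144): 144²+420² = 197136 = 444² → right
(83,113,95): 83²+95² = 15914 > 12769 = 113² → acute
(260,288,388): 260²+288² = 150544 = 388² → right
(241,295,143): 143²+241² = 78530 < 87025 = 295² → obtuse
(110,44,105): 44²+105² = 12961 > 12100 = 110² → acute
2 of the 5 are acute.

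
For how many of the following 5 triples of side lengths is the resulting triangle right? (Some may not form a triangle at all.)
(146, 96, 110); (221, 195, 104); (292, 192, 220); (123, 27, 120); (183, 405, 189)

4

(146,96,110): 96²+110² = 21316 = 146² → right
(221,195,104): 104²+195² = 48841 = 221² → right
(292,192,220): 192²+220² = 85264 = 292² → right
(123,27,120): 27²+120² = 15129 = 123² → right
(183,405,189): 183+189 ≤ 405, not a triangle
4 of the 5 are right.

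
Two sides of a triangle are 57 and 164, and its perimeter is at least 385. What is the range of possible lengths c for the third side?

164 ≤ c < 221

Triangle inequality alone gives 107 < c < 221.
The perimeter condition gives c ≥ 385 − 57 − 164 = 164.
Intersecting the two: 164 ≤ c < 221.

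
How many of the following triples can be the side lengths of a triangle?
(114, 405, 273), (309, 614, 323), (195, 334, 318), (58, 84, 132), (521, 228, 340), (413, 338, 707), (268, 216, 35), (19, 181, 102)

(114,273,405): 114+273 ≤ 405 → not valid
(309,323,614): 309+323 > 614 → valid
(195,318,334): 195+318 > 334 → valid
(58,84,132): 58+84 > 132 → valid
(228,340,521): 228+340 > 521 → valid
(338,413,707): 338+413 > 707 → valid
(35,216,268): 35+216 ≤ 268 → not valid
(19,102,181): 19+102 ≤ 181 → not valid
5 of the 8 triples form a triangle.

5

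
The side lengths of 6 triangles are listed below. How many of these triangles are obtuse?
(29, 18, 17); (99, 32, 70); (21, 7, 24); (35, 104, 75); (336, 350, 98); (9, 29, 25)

(29,18,17): 17²+18² = 613 < 841 = 29² → obtuse
(99,32,70): 32²+70² = 5924 < 9801 = 99² → obtuse
(21,7,24): 7²+21² = 490 < 576 = 24² → obtuse
(35,104,75): 35²+75² = 6850 < 10816 = 104² → obtuse
(336,350,98): 98²+336² = 122500 = 350² → right
(9,29,25): 9²+25² = 706 < 841 = 29² → obtuse
5 of the 6 are obtuse.

5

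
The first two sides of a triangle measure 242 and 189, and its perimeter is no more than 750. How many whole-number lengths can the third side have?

Triangle inequality: 53 < x < 431. Perimeter ≤ 750 gives x ≤ 750 − 242 − 189 = 319.
So 53 < x ≤ 319; integers 54 through 319: 266 values.

266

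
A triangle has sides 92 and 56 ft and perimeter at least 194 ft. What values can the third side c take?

Triangle inequality alone gives 36 < c < 148.
The perimeter condition gives c ≥ 194 − 92 − 56 = 46.
Intersecting the two: 46 ≤ c < 148.

46 ≤ c < 148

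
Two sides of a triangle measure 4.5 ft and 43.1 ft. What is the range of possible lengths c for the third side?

38.6 < c < 47.6 (ft)

By the triangle inequality, c must be less than 4.5 + 43.1 = 47.6 and greater than |4.5 − 43.1| = 38.6.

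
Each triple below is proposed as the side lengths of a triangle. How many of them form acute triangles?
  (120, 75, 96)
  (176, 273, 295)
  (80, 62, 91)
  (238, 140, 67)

3

(120,75,96): 75²+96² = 14841 > 14400 = 120² → acute
(176,273,295): 176²+273² = 105505 > 87025 = 295² → acute
(80,62,91): 62²+80² = 10244 > 8281 = 91² → acute
(238,140,67): 67+140 ≤ 238, not a triangle
3 of the 4 are acute.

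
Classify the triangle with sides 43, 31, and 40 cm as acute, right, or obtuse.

Compare the square of the longest side to the sum of squares of the other two: 31² + 40² = 2561 > 1849 = 43².

acute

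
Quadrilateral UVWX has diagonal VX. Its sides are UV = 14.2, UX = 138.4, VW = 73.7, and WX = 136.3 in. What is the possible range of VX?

124.2 < VX < 152.6

From triangle UVX: |14.2 − 138.4| < VX < 14.2 + 138.4, i.e. 124.2 < VX < 152.6.
From triangle WVX: 62.6 < VX < 210.0.
Both must hold, so VX lies in the intersection.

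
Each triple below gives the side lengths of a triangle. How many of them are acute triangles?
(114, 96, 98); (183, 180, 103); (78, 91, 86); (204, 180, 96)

(114,96,98): 96²+98² = 18820 > 12996 = 114² → acute
(183,180,103): 103²+180² = 43009 > 33489 = 183² → acute
(78,91,86): 78²+86² = 13480 > 8281 = 91² → acute
(204,180,96): 96²+180² = 41616 = 204² → right
3 of the 4 are acute.

3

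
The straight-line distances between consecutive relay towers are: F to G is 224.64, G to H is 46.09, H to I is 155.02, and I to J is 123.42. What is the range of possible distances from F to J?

The maximum is all hops collinear in one direction: 224.64 + 46.09 + 155.02 + 123.42 = 549.17.
The longest hop is 224.64; the others sum to 324.53. Since 224.64 ≤ 324.53, the path can fold back on itself completely, so the minimum distance is 0.

0 ≤ FJ ≤ 549.17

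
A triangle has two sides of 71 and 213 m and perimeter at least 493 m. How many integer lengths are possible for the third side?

75

Triangle inequality: 142 < x < 284. Perimeter ≥ 493 gives x ≥ 493 − 71 − 213 = 209.
So 209 ≤ x < 284; integers 209 through 283: 75 values.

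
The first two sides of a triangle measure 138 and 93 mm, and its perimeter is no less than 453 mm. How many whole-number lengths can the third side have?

9

Triangle inequality: 45 < x < 231. Perimeter ≥ 453 gives x ≥ 453 − 138 − 93 = 222.
So 222 ≤ x < 231; integers 222 through 230: 9 values.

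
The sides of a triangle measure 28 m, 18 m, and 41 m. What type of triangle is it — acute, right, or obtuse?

obtuse

Compare the square of the longest side to the sum of squares of the other two: 18² + 28² = 1108 < 1681 = 41².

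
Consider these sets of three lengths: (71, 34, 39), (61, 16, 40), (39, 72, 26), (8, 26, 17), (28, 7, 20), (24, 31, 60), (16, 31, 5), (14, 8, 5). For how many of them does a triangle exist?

(34,39,71): 34+39 > 71 → valid
(16,40,61): 16+40 ≤ 61 → not valid
(26,39,72): 26+39 ≤ 72 → not valid
(8,17,26): 8+17 ≤ 26 → not valid
(7,20,28): 7+20 ≤ 28 → not valid
(24,31,60): 24+31 ≤ 60 → not valid
(5,16,31): 5+16 ≤ 31 → not valid
(5,8,14): 5+8 ≤ 14 → not valid
1 of the 8 triples forms a triangle.

1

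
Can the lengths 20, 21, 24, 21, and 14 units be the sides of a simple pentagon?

Yes

A pentagon exists iff every side is shorter than the sum of the others — equivalently, the longest side is less than the sum of the rest.
Longest side 24 < 76 (sum of the remaining 4), so yes.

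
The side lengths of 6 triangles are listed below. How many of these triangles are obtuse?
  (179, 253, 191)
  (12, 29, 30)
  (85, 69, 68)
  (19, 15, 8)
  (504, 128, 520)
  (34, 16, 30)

(179,253,191): 179²+191² = 68522 > 64009 = 253² → acute
(12,29,30): 12²+29² = 985 > 900 = 30² → acute
(85,69,68): 68²+69² = 9385 > 7225 = 85² → acute
(19,15,8): 8²+15² = 289 < 361 = 19² → obtuse
(504,128,520): 128²+504² = 270400 = 520² → right
(34,16,30): 16²+30² = 1156 = 34² → right
1 of the 6 is obtuse.

1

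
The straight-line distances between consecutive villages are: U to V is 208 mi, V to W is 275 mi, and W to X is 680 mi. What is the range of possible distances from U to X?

197 ≤ UX ≤ 1163 mi

The maximum is all hops collinear in one direction: 208 + 275 + 680 = 1163.
The longest hop is 680; the others sum to 483. Folding the others back against it leaves at least 680 − 483 = 197.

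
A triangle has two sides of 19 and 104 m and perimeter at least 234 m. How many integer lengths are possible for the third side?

12

Triangle inequality: 85 < x < 123. Perimeter ≥ 234 gives x ≥ 234 − 19 − 104 = 111.
So 111 ≤ x < 123; integers 111 through 122: 12 values.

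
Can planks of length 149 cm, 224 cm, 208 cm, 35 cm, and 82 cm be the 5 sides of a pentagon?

Yes

A pentagon exists iff every side is shorter than the sum of the others — equivalently, the longest side is less than the sum of the rest.
Longest side 224 < 474 (sum of the remaining 4), so yes.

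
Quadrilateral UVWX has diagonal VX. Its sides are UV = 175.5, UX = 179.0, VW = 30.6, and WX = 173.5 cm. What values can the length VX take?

From triangle UVX: |175.5 − 179.0| < VX < 175.5 + 179.0, i.e. 3.5 < VX < 354.5.
From triangle WVX: 142.9 < VX < 204.1.
Both must hold, so VX lies in the intersection.

142.9 < VX < 204.1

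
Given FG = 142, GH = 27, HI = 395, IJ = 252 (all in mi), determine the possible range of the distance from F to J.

0 ≤ FJ ≤ 816 mi

The maximum is all hops collinear in one direction: 142 + 27 + 395 + 252 = 816.
The longest hop is 395; the others sum to 421. Since 395 ≤ 421, the path can fold back on itself completely, so the minimum distance is 0.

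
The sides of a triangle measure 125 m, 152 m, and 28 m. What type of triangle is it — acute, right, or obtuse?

obtuse

Compare the square of the longest side to the sum of squares of the other two: 28² + 125² = 16409 < 23104 = 152².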